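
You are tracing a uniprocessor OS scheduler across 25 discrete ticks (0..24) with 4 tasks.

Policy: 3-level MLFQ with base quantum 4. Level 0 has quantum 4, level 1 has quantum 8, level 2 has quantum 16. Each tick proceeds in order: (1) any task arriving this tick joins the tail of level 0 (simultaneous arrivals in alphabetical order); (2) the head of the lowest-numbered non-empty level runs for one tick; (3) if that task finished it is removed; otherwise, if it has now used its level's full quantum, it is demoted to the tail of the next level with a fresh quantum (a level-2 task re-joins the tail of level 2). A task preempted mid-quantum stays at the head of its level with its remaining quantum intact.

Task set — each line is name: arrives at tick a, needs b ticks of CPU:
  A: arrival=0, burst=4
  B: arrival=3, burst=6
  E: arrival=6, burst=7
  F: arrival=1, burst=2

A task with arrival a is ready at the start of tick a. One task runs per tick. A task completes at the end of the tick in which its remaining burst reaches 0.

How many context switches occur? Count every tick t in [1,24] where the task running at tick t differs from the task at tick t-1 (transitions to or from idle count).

t=0: L0/L1/L2 = A/-/- → run A
t=1: L0/L1/L2 = AF/-/- → run A
t=2: L0/L1/L2 = AF/-/- → run A
t=3: L0/L1/L2 = AFB/-/- → run A
t=4: L0/L1/L2 = FB/-/- → run F
t=5: L0/L1/L2 = FB/-/- → run F
t=6: L0/L1/L2 = BE/-/- → run B
t=7: L0/L1/L2 = BE/-/- → run B
t=8: L0/L1/L2 = BE/-/- → run B
t=9: L0/L1/L2 = BE/-/- → run B
t=10: L0/L1/L2 = E/B/- → run E
t=11: L0/L1/L2 = E/B/- → run E
t=12: L0/L1/L2 = E/B/- → run E
t=13: L0/L1/L2 = E/B/- → run E
t=14: L0/L1/L2 = -/BE/- → run B
t=15: L0/L1/L2 = -/BE/- → run B
t=16: L0/L1/L2 = -/E/- → run E
t=17: L0/L1/L2 = -/E/- → run E
t=18: L0/L1/L2 = -/E/- → run E
t=19: (idle)
t=20: (idle)
t=21: (idle)
t=22: (idle)
t=23: (idle)
t=24: (idle)

context switches = 6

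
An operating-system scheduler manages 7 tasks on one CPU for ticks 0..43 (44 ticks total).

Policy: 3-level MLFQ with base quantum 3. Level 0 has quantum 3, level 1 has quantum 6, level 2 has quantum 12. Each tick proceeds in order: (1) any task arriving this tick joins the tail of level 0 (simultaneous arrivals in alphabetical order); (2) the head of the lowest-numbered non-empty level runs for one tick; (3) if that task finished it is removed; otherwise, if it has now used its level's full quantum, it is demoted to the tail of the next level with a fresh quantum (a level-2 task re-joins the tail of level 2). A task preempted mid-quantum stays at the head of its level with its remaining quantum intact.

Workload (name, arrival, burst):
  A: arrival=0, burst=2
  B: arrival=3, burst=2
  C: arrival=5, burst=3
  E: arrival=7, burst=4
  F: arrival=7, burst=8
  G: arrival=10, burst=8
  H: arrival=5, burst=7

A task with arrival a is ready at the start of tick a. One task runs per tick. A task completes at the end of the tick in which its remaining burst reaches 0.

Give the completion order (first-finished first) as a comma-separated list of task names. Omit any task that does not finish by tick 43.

t=0: L0/L1/L2 = A/-/- → run A
t=1: L0/L1/L2 = A/-/- → run A
t=2: (idle)
t=3: L0/L1/L2 = B/-/- → run B
t=4: L0/L1/L2 = B/-/- → run B
t=5: L0/L1/L2 = CH/-/- → run C
t=6: L0/L1/L2 = CH/-/- → run C
t=7: L0/L1/L2 = CHEF/-/- → run C
t=8: L0/L1/L2 = HEF/-/- → run H
t=9: L0/L1/L2 = HEF/-/- → run H
t=10: L0/L1/L2 = HEFG/-/- → run H
t=11: L0/L1/L2 = EFG/H/- → run E
t=12: L0/L1/L2 = EFG/H/- → run E
t=13: L0/L1/L2 = EFG/H/- → run E
t=14: L0/L1/L2 = FG/HE/- → run F
t=15: L0/L1/L2 = FG/HE/- → run F
t=16: L0/L1/L2 = FG/HE/- → run F
t=17: L0/L1/L2 = G/HEF/- → run G
t=18: L0/L1/L2 = G/HEF/- → run G
t=19: L0/L1/L2 = G/HEF/- → run G
t=20: L0/L1/L2 = -/HEFG/- → run H
t=21: L0/L1/L2 = -/HEFG/- → run H
t=22: L0/L1/L2 = -/HEFG/- → run H
t=23: L0/L1/L2 = -/HEFG/- → run H
t=24: L0/L1/L2 = -/EFG/- → run E
t=25: L0/L1/L2 = -/FG/- → run F
t=26: L0/L1/L2 = -/FG/- → run F
t=27: L0/L1/L2 = -/FG/- → run F
t=28: L0/L1/L2 = -/FG/- → run F
t=29: L0/L1/L2 = -/FG/- → run F
t=30: L0/L1/L2 = -/G/- → run G
t=31: L0/L1/L2 = -/G/- → run G
t=32: L0/L1/L2 = -/G/- → run G
t=33: L0/L1/L2 = -/G/- → run G
t=34: L0/L1/L2 = -/G/- → run G
t=35: (idle)
t=36: (idle)
t=37: (idle)
t=38: (idle)
t=39: (idle)
t=40: (idle)
t=41: (idle)
t=42: (idle)
t=43: (idle)

completion order = A, B, C, H, E, F, G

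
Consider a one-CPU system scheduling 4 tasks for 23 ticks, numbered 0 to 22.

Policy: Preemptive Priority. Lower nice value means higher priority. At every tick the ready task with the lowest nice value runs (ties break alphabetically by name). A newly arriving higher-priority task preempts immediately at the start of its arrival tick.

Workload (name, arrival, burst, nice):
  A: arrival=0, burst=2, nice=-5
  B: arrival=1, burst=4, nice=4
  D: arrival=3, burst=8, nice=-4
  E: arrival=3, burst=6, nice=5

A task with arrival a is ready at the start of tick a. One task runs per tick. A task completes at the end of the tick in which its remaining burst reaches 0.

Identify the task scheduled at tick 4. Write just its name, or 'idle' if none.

running at tick 4 = D

t=0: ready={A} → run A
t=1: ready={A,B} → run A
t=2: ready={B} → run B
t=3: ready={B,D,E} → run D
t=4: ready={B,D,E} → run D
t=5: ready={B,D,E} → run D
t=6: ready={B,D,E} → run D
t=7: ready={B,D,E} → run D
t=8: ready={B,D,E} → run D
t=9: ready={B,D,E} → run D
t=10: ready={B,D,E} → run D
t=11: ready={B,E} → run B
t=12: ready={B,E} → run B
t=13: ready={B,E} → run B
t=14: ready={E} → run E
t=15: ready={E} → run E
t=16: ready={E} → run E
t=17: ready={E} → run E
t=18: ready={E} → run E
t=19: ready={E} → run E
t=20: (idle)
t=21: (idle)
t=22: (idle)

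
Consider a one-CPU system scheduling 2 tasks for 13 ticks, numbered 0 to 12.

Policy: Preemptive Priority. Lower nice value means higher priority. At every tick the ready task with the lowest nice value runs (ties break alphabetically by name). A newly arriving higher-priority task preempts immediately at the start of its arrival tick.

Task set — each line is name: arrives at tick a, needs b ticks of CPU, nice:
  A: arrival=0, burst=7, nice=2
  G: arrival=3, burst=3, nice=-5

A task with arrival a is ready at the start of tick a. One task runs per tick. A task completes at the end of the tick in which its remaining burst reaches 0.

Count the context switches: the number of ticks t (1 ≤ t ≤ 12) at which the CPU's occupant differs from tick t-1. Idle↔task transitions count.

context switches = 3

t=0: ready={A} → run A
t=1: ready={A} → run A
t=2: ready={A} → run A
t=3: ready={A,G} → run G
t=4: ready={A,G} → run G
t=5: ready={A,G} → run G
t=6: ready={A} → run A
t=7: ready={A} → run A
t=8: ready={A} → run A
t=9: ready={A} → run A
t=10: (idle)
t=11: (idle)
t=12: (idle)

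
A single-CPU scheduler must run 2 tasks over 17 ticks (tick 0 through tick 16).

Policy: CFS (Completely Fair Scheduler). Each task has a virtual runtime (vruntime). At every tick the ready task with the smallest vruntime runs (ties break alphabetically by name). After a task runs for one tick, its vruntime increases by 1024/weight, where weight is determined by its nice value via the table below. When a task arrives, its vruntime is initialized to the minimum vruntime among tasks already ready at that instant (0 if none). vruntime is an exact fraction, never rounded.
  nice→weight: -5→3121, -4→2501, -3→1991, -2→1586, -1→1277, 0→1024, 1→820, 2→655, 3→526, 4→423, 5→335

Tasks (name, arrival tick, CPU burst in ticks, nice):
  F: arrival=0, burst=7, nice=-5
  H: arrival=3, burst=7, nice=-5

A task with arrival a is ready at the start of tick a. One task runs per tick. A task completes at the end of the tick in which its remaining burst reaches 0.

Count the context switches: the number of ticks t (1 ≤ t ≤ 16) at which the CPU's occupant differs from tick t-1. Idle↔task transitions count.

context switches = 8

t=0: vr[F=0] → run F
t=1: vr[F=1024/3121] → run F
t=2: vr[F=2048/3121] → run F
t=3: vr[F=3072/3121 H=3072/3121] → run F
t=4: vr[F=4096/3121 H=3072/3121] → run H
t=5: vr[F=4096/3121 H=4096/3121] → run F
t=6: vr[F=5120/3121 H=4096/3121] → run H
t=7: vr[F=5120/3121 H=5120/3121] → run F
t=8: vr[F=6144/3121 H=5120/3121] → run H
t=9: vr[F=6144/3121 H=6144/3121] → run F
t=10: vr[H=6144/3121] → run H
t=11: vr[H=7168/3121] → run H
t=12: vr[H=8192/3121] → run H
t=13: vr[H=9216/3121] → run H
t=14: (idle)
t=15: (idle)
t=16: (idle)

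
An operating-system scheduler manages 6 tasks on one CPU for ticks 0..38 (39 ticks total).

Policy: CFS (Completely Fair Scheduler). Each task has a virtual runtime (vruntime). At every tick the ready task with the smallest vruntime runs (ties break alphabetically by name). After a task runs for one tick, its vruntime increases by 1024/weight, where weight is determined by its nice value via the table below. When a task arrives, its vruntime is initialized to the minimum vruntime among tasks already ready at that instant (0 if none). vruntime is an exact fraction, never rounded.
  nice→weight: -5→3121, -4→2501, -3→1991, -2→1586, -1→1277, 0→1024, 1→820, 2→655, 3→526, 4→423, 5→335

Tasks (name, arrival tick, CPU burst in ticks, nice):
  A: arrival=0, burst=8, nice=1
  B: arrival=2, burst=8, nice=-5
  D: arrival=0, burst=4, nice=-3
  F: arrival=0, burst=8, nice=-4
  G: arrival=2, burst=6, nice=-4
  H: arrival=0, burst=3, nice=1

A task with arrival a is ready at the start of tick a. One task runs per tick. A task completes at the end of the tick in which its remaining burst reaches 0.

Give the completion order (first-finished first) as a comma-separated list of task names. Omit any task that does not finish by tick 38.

completion order = D, G, B, H, F, A

t=0: vr[A=0 D=0 F=0 H=0] → run A
t=1: vr[A=256/205 D=0 F=0 H=0] → run D
t=2: vr[A=256/205 B=0 D=1024/1991 F=0 G=0 H=0] → run B
t=3: vr[A=256/205 B=1024/3121 D=1024/1991 F=0 G=0 H=0] → run F
t=4: vr[A=256/205 B=1024/3121 D=1024/1991 F=1024/2501 G=0 H=0] → run G
t=5: vr[A=256/205 B=1024/3121 D=1024/1991 F=1024/2501 G=1024/2501 H=0] → run H
t=6: vr[A=256/205 B=1024/3121 D=1024/1991 F=1024/2501 G=1024/2501 H=256/205] → run B
t=7: vr[A=256/205 B=2048/3121 D=1024/1991 F=1024/2501 G=1024/2501 H=256/205] → run F
t=8: vr[A=256/205 B=2048/3121 D=1024/1991 F=2048/2501 G=1024/2501 H=256/205] → run G
t=9: vr[A=256/205 B=2048/3121 D=1024/1991 F=2048/2501 G=2048/2501 H=256/205] → run D
t=10: vr[A=256/205 B=2048/3121 D=2048/1991 F=2048/2501 G=2048/2501 H=256/205] → run B
t=11: vr[A=256/205 B=3072/3121 D=2048/1991 F=2048/2501 G=2048/2501 H=256/205] → run F
t=12: vr[A=256/205 B=3072/3121 D=2048/1991 F=3072/2501 G=2048/2501 H=256/205] → run G
t=13: vr[A=256/205 B=3072/3121 D=2048/1991 F=3072/2501 G=3072/2501 H=256/205] → run B
t=14: vr[A=256/205 B=4096/3121 D=2048/1991 F=3072/2501 G=3072/2501 H=256/205] → run D
t=15: vr[A=256/205 B=4096/3121 D=3072/1991 F=3072/2501 G=3072/2501 H=256/205] → run F
t=16: vr[A=256/205 B=4096/3121 D=3072/1991 F=4096/2501 G=3072/2501 H=256/205] → run G
t=17: vr[A=256/205 B=4096/3121 D=3072/1991 F=4096/2501 G=4096/2501 H=256/205] → run A
t=18: vr[A=512/205 B=4096/3121 D=3072/1991 F=4096/2501 G=4096/2501 H=256/205] → run H
t=19: vr[A=512/205 B=4096/3121 D=3072/1991 F=4096/2501 G=4096/2501 H=512/205] → run B
t=20: vr[A=512/205 B=5120/3121 D=3072/1991 F=4096/2501 G=4096/2501 H=512/205] → run D
t=21: vr[A=512/205 B=5120/3121 F=4096/2501 G=4096/2501 H=512/205] → run F
t=22: vr[A=512/205 B=5120/3121 F=5120/2501 G=4096/2501 H=512/205] → run G
t=23: vr[A=512/205 B=5120/3121 F=5120/2501 G=5120/2501 H=512/205] → run B
t=24: vr[A=512/205 B=6144/3121 F=5120/2501 G=5120/2501 H=512/205] → run B
t=25: vr[A=512/205 B=7168/3121 F=5120/2501 G=5120/2501 H=512/205] → run F
t=26: vr[A=512/205 B=7168/3121 F=6144/2501 G=5120/2501 H=512/205] → run G
t=27: vr[A=512/205 B=7168/3121 F=6144/2501 H=512/205] → run B
t=28: vr[A=512/205 F=6144/2501 H=512/205] → run F
t=29: vr[A=512/205 F=7168/2501 H=512/205] → run A
t=30: vr[A=768/205 F=7168/2501 H=512/205] → run H
t=31: vr[A=768/205 F=7168/2501] → run F
t=32: vr[A=768/205] → run A
t=33: vr[A=1024/205] → run A
t=34: vr[A=256/41] → run A
t=35: vr[A=1536/205] → run A
t=36: vr[A=1792/205] → run A
t=37: (idle)
t=38: (idle)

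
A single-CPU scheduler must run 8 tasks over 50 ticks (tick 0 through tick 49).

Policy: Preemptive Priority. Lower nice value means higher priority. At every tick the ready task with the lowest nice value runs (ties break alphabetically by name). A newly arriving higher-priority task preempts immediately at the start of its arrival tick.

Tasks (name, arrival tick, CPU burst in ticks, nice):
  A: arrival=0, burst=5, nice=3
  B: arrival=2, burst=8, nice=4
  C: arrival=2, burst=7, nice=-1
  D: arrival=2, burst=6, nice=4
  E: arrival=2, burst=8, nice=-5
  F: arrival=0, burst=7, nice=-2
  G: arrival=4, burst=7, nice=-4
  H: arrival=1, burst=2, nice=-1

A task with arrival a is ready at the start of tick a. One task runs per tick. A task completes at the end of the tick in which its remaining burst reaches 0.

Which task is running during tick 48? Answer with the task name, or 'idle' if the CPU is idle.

t=0: ready={A,F} → run F
t=1: ready={A,F,H} → run F
t=2: ready={A,B,C,D,E,F,H} → run E
t=3: ready={A,B,C,D,E,F,H} → run E
t=4: ready={A,B,C,D,E,F,G,H} → run E
t=5: ready={A,B,C,D,E,F,G,H} → run E
t=6: ready={A,B,C,D,E,F,G,H} → run E
t=7: ready={A,B,C,D,E,F,G,H} → run E
t=8: ready={A,B,C,D,E,F,G,H} → run E
t=9: ready={A,B,C,D,E,F,G,H} → run E
t=10: ready={A,B,C,D,F,G,H} → run G
t=11: ready={A,B,C,D,F,G,H} → run G
t=12: ready={A,B,C,D,F,G,H} → run G
t=13: ready={A,B,C,D,F,G,H} → run G
t=14: ready={A,B,C,D,F,G,H} → run G
t=15: ready={A,B,C,D,F,G,H} → run G
t=16: ready={A,B,C,D,F,G,H} → run G
t=17: ready={A,B,C,D,F,H} → run F
t=18: ready={A,B,C,D,F,H} → run F
t=19: ready={A,B,C,D,F,H} → run F
t=20: ready={A,B,C,D,F,H} → run F
t=21: ready={A,B,C,D,F,H} → run F
t=22: ready={A,B,C,D,H} → run C
t=23: ready={A,B,C,D,H} → run C
t=24: ready={A,B,C,D,H} → run C
t=25: ready={A,B,C,D,H} → run C
t=26: ready={A,B,C,D,H} → run C
t=27: ready={A,B,C,D,H} → run C
t=28: ready={A,B,C,D,H} → run C
t=29: ready={A,B,D,H} → run H
t=30: ready={A,B,D,H} → run H
t=31: ready={A,B,D} → run A
t=32: ready={A,B,D} → run A
t=33: ready={A,B,D} → run A
t=34: ready={A,B,D} → run A
t=35: ready={A,B,D} → run A
t=36: ready={B,D} → run B
t=37: ready={B,D} → run B
t=38: ready={B,D} → run B
t=39: ready={B,D} → run B
t=40: ready={B,D} → run B
t=41: ready={B,D} → run B
t=42: ready={B,D} → run B
t=43: ready={B,D} → run B
t=44: ready={D} → run D
t=45: ready={D} → run D
t=46: ready={D} → run D
t=47: ready={D} → run D
t=48: ready={D} → run D
t=49: ready={D} → run D

running at tick 48 = D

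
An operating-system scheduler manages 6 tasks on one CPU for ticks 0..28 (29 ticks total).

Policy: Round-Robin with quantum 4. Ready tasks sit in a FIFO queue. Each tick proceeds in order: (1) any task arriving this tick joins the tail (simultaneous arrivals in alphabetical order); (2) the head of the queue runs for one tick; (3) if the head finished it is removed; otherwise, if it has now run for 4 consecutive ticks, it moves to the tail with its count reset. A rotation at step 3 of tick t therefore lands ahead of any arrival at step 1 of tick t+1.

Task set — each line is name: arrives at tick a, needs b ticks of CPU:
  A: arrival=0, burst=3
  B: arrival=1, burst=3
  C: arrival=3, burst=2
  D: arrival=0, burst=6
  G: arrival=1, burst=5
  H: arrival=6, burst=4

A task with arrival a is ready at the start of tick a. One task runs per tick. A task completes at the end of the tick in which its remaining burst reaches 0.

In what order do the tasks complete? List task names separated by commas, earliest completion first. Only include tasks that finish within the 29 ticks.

completion order = A, B, C, H, D, G

t=0: queue=[A,D] q_used=0 → run A
t=1: queue=[A,D,B,G] q_used=1 → run A
t=2: queue=[A,D,B,G] q_used=2 → run A
t=3: queue=[D,B,G,C] q_used=0 → run D
t=4: queue=[D,B,G,C] q_used=1 → run D
t=5: queue=[D,B,G,C] q_used=2 → run D
t=6: queue=[D,B,G,C,H] q_used=3 → run D
t=7: queue=[B,G,C,H,D] q_used=0 → run B
t=8: queue=[B,G,C,H,D] q_used=1 → run B
t=9: queue=[B,G,C,H,D] q_used=2 → run B
t=10: queue=[G,C,H,D] q_used=0 → run G
t=11: queue=[G,C,H,D] q_used=1 → run G
t=12: queue=[G,C,H,D] q_used=2 → run G
t=13: queue=[G,C,H,D] q_used=3 → run G
t=14: queue=[C,H,D,G] q_used=0 → run C
t=15: queue=[C,H,D,G] q_used=1 → run C
t=16: queue=[H,D,G] q_used=0 → run H
t=17: queue=[H,D,G] q_used=1 → run H
t=18: queue=[H,D,G] q_used=2 → run H
t=19: queue=[H,D,G] q_used=3 → run H
t=20: queue=[D,G] q_used=0 → run D
t=21: queue=[D,G] q_used=1 → run D
t=22: queue=[G] q_used=0 → run G
t=23: (idle)
t=24: (idle)
t=25: (idle)
t=26: (idle)
t=27: (idle)
t=28: (idle)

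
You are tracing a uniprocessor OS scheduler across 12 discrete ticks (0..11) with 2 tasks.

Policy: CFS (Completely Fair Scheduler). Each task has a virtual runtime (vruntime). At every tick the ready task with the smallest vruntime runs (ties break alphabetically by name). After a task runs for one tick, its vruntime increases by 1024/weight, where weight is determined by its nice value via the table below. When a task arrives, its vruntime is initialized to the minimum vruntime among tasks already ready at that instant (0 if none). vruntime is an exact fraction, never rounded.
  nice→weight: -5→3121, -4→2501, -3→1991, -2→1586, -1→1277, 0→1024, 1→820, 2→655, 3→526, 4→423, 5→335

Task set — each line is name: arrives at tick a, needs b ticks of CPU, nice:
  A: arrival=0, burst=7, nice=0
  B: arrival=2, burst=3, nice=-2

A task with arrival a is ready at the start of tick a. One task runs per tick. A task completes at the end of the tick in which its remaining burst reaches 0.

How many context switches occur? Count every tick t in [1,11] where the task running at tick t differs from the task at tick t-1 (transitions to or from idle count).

context switches = 5

t=0: vr[A=0] → run A
t=1: vr[A=1] → run A
t=2: vr[A=2 B=2] → run A
t=3: vr[A=3 B=2] → run B
t=4: vr[A=3 B=2098/793] → run B
t=5: vr[A=3 B=2610/793] → run A
t=6: vr[A=4 B=2610/793] → run B
t=7: vr[A=4] → run A
t=8: vr[A=5] → run A
t=9: vr[A=6] → run A
t=10: (idle)
t=11: (idle)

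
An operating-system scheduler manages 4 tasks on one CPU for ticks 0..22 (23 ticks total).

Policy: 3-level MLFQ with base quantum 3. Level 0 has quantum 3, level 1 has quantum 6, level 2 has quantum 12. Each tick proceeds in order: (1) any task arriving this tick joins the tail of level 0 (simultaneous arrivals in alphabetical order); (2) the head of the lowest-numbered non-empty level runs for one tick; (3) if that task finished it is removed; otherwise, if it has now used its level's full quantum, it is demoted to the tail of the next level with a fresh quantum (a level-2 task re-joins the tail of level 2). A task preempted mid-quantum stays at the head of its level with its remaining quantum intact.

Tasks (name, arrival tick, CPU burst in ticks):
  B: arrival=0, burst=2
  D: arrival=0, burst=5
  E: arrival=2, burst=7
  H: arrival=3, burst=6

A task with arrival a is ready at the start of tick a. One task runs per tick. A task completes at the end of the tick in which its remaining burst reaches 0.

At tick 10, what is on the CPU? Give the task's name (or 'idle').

running at tick 10 = H

t=0: L0/L1/L2 = BD/-/- → run B
t=1: L0/L1/L2 = BD/-/- → run B
t=2: L0/L1/L2 = DE/-/- → run D
t=3: L0/L1/L2 = DEH/-/- → run D
t=4: L0/L1/L2 = DEH/-/- → run D
t=5: L0/L1/L2 = EH/D/- → run E
t=6: L0/L1/L2 = EH/D/- → run E
t=7: L0/L1/L2 = EH/D/- → run E
t=8: L0/L1/L2 = H/DE/- → run H
t=9: L0/L1/L2 = H/DE/- → run H
t=10: L0/L1/L2 = H/DE/- → run H
t=11: L0/L1/L2 = -/DEH/- → run D
t=12: L0/L1/L2 = -/DEH/- → run D
t=13: L0/L1/L2 = -/EH/- → run E
t=14: L0/L1/L2 = -/EH/- → run E
t=15: L0/L1/L2 = -/EH/- → run E
t=16: L0/L1/L2 = -/EH/- → run E
t=17: L0/L1/L2 = -/H/- → run H
t=18: L0/L1/L2 = -/H/- → run H
t=19: L0/L1/L2 = -/H/- → run H
t=20: (idle)
t=21: (idle)
t=22: (idle)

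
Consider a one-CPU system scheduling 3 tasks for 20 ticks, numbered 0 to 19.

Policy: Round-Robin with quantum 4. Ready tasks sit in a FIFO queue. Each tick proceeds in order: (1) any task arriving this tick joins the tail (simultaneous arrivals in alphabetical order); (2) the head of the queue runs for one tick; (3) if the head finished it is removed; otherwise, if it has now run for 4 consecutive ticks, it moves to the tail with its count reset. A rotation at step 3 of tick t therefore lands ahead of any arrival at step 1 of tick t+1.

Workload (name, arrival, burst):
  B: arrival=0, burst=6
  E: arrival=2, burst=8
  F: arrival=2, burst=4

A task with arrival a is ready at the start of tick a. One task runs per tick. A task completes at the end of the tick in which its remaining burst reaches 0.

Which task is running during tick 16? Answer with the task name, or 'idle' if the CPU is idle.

running at tick 16 = E

t=0: queue=[B] q_used=0 → run B
t=1: queue=[B] q_used=1 → run B
t=2: queue=[B,E,F] q_used=2 → run B
t=3: queue=[B,E,F] q_used=3 → run B
t=4: queue=[E,F,B] q_used=0 → run E
t=5: queue=[E,F,B] q_used=1 → run E
t=6: queue=[E,F,B] q_used=2 → run E
t=7: queue=[E,F,B] q_used=3 → run E
t=8: queue=[F,B,E] q_used=0 → run F
t=9: queue=[F,B,E] q_used=1 → run F
t=10: queue=[F,B,E] q_used=2 → run F
t=11: queue=[F,B,E] q_used=3 → run F
t=12: queue=[B,E] q_used=0 → run B
t=13: queue=[B,E] q_used=1 → run B
t=14: queue=[E] q_used=0 → run E
t=15: queue=[E] q_used=1 → run E
t=16: queue=[E] q_used=2 → run E
t=17: queue=[E] q_used=3 → run E
t=18: (idle)
t=19: (idle)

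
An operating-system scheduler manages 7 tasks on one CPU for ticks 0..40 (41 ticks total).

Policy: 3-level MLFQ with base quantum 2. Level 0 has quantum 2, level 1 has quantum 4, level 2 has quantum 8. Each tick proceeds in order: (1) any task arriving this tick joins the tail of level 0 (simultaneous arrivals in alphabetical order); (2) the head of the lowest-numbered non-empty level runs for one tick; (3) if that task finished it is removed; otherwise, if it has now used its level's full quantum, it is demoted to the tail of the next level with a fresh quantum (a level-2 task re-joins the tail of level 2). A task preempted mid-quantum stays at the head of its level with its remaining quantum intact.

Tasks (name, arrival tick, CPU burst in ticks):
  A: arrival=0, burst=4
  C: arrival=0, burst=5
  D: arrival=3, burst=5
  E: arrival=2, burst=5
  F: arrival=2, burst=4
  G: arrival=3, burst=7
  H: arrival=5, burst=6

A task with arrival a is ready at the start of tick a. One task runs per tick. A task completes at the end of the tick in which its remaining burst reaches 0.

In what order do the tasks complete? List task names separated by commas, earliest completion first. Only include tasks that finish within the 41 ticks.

completion order = A, C, E, F, D, H, G

t=0: L0/L1/L2 = AC/-/- → run A
t=1: L0/L1/L2 = AC/-/- → run A
t=2: L0/L1/L2 = CEF/A/- → run C
t=3: L0/L1/L2 = CEFDG/A/- → run C
t=4: L0/L1/L2 = EFDG/AC/- → run E
t=5: L0/L1/L2 = EFDGH/AC/- → run E
t=6: L0/L1/L2 = FDGH/ACE/- → run F
t=7: L0/L1/L2 = FDGH/ACE/- → run F
t=8: L0/L1/L2 = DGH/ACEF/- → run D
t=9: L0/L1/L2 = DGH/ACEF/- → run D
t=10: L0/L1/L2 = GH/ACEFD/- → run G
t=11: L0/L1/L2 = GH/ACEFD/- → run G
t=12: L0/L1/L2 = H/ACEFDG/- → run H
t=13: L0/L1/L2 = H/ACEFDG/- → run H
t=14: L0/L1/L2 = -/ACEFDGH/- → run A
t=15: L0/L1/L2 = -/ACEFDGH/- → run A
t=16: L0/L1/L2 = -/CEFDGH/- → run C
t=17: L0/L1/L2 = -/CEFDGH/- → run C
t=18: L0/L1/L2 = -/CEFDGH/- → run C
t=19: L0/L1/L2 = -/EFDGH/- → run E
t=20: L0/L1/L2 = -/EFDGH/- → run E
t=21: L0/L1/L2 = -/EFDGH/- → run E
t=22: L0/L1/L2 = -/FDGH/- → run F
t=23: L0/L1/L2 = -/FDGH/- → run F
t=24: L0/L1/L2 = -/DGH/- → run D
t=25: L0/L1/L2 = -/DGH/- → run D
t=26: L0/L1/L2 = -/DGH/- → run D
t=27: L0/L1/L2 = -/GH/- → run G
t=28: L0/L1/L2 = -/GH/- → run G
t=29: L0/L1/L2 = -/GH/- → run G
t=30: L0/L1/L2 = -/GH/- → run G
t=31: L0/L1/L2 = -/H/G → run H
t=32: L0/L1/L2 = -/H/G → run H
t=33: L0/L1/L2 = -/H/G → run H
t=34: L0/L1/L2 = -/H/G → run H
t=35: L0/L1/L2 = -/-/G → run G
t=36: (idle)
t=37: (idle)
t=38: (idle)
t=39: (idle)
t=40: (idle)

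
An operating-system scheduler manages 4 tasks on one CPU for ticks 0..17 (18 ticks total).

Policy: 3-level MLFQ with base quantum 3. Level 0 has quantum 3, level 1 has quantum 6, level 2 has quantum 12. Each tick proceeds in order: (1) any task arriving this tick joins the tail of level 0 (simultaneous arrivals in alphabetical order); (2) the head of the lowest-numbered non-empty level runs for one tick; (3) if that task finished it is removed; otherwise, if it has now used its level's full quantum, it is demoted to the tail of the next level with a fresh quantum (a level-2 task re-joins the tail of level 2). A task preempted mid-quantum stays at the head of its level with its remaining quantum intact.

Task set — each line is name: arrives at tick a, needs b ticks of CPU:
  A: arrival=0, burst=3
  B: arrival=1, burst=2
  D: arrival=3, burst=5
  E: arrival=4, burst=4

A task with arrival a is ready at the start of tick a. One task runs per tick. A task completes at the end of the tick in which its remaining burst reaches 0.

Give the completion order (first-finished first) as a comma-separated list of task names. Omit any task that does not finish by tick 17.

completion order = A, B, D, E

t=0: L0/L1/L2 = A/-/- → run A
t=1: L0/L1/L2 = AB/-/- → run A
t=2: L0/L1/L2 = AB/-/- → run A
t=3: L0/L1/L2 = BD/-/- → run B
t=4: L0/L1/L2 = BDE/-/- → run B
t=5: L0/L1/L2 = DE/-/- → run D
t=6: L0/L1/L2 = DE/-/- → run D
t=7: L0/L1/L2 = DE/-/- → run D
t=8: L0/L1/L2 = E/D/- → run E
t=9: L0/L1/L2 = E/D/- → run E
t=10: L0/L1/L2 = E/D/- → run E
t=11: L0/L1/L2 = -/DE/- → run D
t=12: L0/L1/L2 = -/DE/- → run D
t=13: L0/L1/L2 = -/E/- → run E
t=14: (idle)
t=15: (idle)
t=16: (idle)
t=17: (idle)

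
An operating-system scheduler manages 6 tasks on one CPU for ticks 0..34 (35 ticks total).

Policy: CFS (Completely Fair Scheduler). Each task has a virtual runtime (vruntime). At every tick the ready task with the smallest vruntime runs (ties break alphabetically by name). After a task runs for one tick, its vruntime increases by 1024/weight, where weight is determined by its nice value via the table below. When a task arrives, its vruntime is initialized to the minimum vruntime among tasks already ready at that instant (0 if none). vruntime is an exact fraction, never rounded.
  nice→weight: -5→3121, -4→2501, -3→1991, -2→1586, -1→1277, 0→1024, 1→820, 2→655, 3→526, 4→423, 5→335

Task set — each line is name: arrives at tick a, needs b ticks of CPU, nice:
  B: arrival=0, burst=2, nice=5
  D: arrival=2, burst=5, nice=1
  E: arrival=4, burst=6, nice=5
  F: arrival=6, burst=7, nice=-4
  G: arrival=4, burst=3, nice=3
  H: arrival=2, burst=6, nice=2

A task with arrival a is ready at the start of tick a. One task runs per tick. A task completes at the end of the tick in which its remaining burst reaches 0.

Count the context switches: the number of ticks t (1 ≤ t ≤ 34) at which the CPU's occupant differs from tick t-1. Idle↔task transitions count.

context switches = 23

t=0: vr[B=0] → run B
t=1: vr[B=1024/335] → run B
t=2: vr[D=0 H=0] → run D
t=3: vr[D=256/205 H=0] → run H
t=4: vr[D=256/205 E=256/205 G=256/205 H=1024/655] → run D
t=5: vr[D=512/205 E=256/205 G=256/205 H=1024/655] → run E
t=6: vr[D=512/205 E=59136/13735 F=256/205 G=256/205 H=1024/655] → run F
t=7: vr[D=512/205 E=59136/13735 F=20736/12505 G=256/205 H=1024/655] → run G
t=8: vr[D=512/205 E=59136/13735 F=20736/12505 G=172288/53915 H=1024/655] → run H
t=9: vr[D=512/205 E=59136/13735 F=20736/12505 G=172288/53915 H=2048/655] → run F
t=10: vr[D=512/205 E=59136/13735 F=25856/12505 G=172288/53915 H=2048/655] → run F
t=11: vr[D=512/205 E=59136/13735 F=30976/12505 G=172288/53915 H=2048/655] → run F
t=12: vr[D=512/205 E=59136/13735 F=36096/12505 G=172288/53915 H=2048/655] → run D
t=13: vr[D=768/205 E=59136/13735 F=36096/12505 G=172288/53915 H=2048/655] → run F
t=14: vr[D=768/205 E=59136/13735 F=41216/12505 G=172288/53915 H=2048/655] → run H
t=15: vr[D=768/205 E=59136/13735 F=41216/12505 G=172288/53915 H=3072/655] → run G
t=16: vr[D=768/205 E=59136/13735 F=41216/12505 G=277248/53915 H=3072/655] → run F
t=17: vr[D=768/205 E=59136/13735 F=46336/12505 G=277248/53915 H=3072/655] → run F
t=18: vr[D=768/205 E=59136/13735 G=277248/53915 H=3072/655] → run D
t=19: vr[D=1024/205 E=59136/13735 G=277248/53915 H=3072/655] → run E
t=20: vr[D=1024/205 E=20224/2747 G=277248/53915 H=3072/655] → run H
t=21: vr[D=1024/205 E=20224/2747 G=277248/53915 H=4096/655] → run D
t=22: vr[E=20224/2747 G=277248/53915 H=4096/655] → run G
t=23: vr[E=20224/2747 H=4096/655] → run H
t=24: vr[E=20224/2747 H=1024/131] → run E
t=25: vr[E=143104/13735 H=1024/131] → run H
t=26: vr[E=143104/13735] → run E
t=27: vr[E=185088/13735] → run E
t=28: vr[E=227072/13735] → run E
t=29: (idle)
t=30: (idle)
t=31: (idle)
t=32: (idle)
t=33: (idle)
t=34: (idle)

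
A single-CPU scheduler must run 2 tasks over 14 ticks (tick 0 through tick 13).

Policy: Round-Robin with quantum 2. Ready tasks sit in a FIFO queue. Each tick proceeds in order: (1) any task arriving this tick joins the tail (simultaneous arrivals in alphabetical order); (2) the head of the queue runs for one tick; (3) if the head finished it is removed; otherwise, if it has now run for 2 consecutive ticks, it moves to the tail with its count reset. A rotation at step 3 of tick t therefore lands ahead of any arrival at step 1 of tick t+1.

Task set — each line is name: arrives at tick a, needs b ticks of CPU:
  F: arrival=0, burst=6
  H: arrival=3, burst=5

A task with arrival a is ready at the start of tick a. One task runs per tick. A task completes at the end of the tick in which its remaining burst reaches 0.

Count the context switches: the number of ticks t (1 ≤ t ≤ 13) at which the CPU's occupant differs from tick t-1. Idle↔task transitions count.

context switches = 4

t=0: queue=[F] q_used=0 → run F
t=1: queue=[F] q_used=1 → run F
t=2: queue=[F] q_used=0 → run F
t=3: queue=[F,H] q_used=1 → run F
t=4: queue=[H,F] q_used=0 → run H
t=5: queue=[H,F] q_used=1 → run H
t=6: queue=[F,H] q_used=0 → run F
t=7: queue=[F,H] q_used=1 → run F
t=8: queue=[H] q_used=0 → run H
t=9: queue=[H] q_used=1 → run H
t=10: queue=[H] q_used=0 → run H
t=11: (idle)
t=12: (idle)
t=13: (idle)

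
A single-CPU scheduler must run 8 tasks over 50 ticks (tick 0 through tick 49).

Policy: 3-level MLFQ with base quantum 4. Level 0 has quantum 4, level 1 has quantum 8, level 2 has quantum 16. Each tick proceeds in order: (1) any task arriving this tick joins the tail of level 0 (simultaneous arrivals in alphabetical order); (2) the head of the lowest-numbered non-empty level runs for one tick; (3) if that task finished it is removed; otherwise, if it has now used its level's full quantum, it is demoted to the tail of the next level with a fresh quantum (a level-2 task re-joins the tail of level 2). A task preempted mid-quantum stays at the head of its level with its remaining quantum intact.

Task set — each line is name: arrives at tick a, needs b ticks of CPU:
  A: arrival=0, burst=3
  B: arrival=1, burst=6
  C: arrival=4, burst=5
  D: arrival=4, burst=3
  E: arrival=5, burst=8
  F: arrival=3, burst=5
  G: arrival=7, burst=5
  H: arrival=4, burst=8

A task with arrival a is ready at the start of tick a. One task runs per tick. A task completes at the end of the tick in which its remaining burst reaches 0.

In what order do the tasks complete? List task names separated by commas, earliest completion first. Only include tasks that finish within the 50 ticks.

t=0: L0/L1/L2 = A/-/- → run A
t=1: L0/L1/L2 = AB/-/- → run A
t=2: L0/L1/L2 = AB/-/- → run A
t=3: L0/L1/L2 = BF/-/- → run B
t=4: L0/L1/L2 = BFCDH/-/- → run B
t=5: L0/L1/L2 = BFCDHE/-/- → run B
t=6: L0/L1/L2 = BFCDHE/-/- → run B
t=7: L0/L1/L2 = FCDHEG/B/- → run F
t=8: L0/L1/L2 = FCDHEG/B/- → run F
t=9: L0/L1/L2 = FCDHEG/B/- → run F
t=10: L0/L1/L2 = FCDHEG/B/- → run F
t=11: L0/L1/L2 = CDHEG/BF/- → run C
t=12: L0/L1/L2 = CDHEG/BF/- → run C
t=13: L0/L1/L2 = CDHEG/BF/- → run C
t=14: L0/L1/L2 = CDHEG/BF/- → run C
t=15: L0/L1/L2 = DHEG/BFC/- → run D
t=16: L0/L1/L2 = DHEG/BFC/- → run D
t=17: L0/L1/L2 = DHEG/BFC/- → run D
t=18: L0/L1/L2 = HEG/BFC/- → run H
t=19: L0/L1/L2 = HEG/BFC/- → run H
t=20: L0/L1/L2 = HEG/BFC/- → run H
t=21: L0/L1/L2 = HEG/BFC/- → run H
t=22: L0/L1/L2 = EG/BFCH/- → run E
t=23: L0/L1/L2 = EG/BFCH/- → run E
t=24: L0/L1/L2 = EG/BFCH/- → run E
t=25: L0/L1/L2 = EG/BFCH/- → run E
t=26: L0/L1/L2 = G/BFCHE/- → run G
t=27: L0/L1/L2 = G/BFCHE/- → run G
t=28: L0/L1/L2 = G/BFCHE/- → run G
t=29: L0/L1/L2 = G/BFCHE/- → run G
t=30: L0/L1/L2 = -/BFCHEG/- → run B
t=31: L0/L1/L2 = -/BFCHEG/- → run B
t=32: L0/L1/L2 = -/FCHEG/- → run F
t=33: L0/L1/L2 = -/CHEG/- → run C
t=34: L0/L1/L2 = -/HEG/- → run H
t=35: L0/L1/L2 = -/HEG/- → run H
t=36: L0/L1/L2 = -/HEG/- → run H
t=37: L0/L1/L2 = -/HEG/- → run H
t=38: L0/L1/L2 = -/EG/- → run E
t=39: L0/L1/L2 = -/EG/- → run E
t=40: L0/L1/L2 = -/EG/- → run E
t=41: L0/L1/L2 = -/EG/- → run E
t=42: L0/L1/L2 = -/G/- → run G
t=43: (idle)
t=44: (idle)
t=45: (idle)
t=46: (idle)
t=47: (idle)
t=48: (idle)
t=49: (idle)

completion order = A, D, B, F, C, H, E, G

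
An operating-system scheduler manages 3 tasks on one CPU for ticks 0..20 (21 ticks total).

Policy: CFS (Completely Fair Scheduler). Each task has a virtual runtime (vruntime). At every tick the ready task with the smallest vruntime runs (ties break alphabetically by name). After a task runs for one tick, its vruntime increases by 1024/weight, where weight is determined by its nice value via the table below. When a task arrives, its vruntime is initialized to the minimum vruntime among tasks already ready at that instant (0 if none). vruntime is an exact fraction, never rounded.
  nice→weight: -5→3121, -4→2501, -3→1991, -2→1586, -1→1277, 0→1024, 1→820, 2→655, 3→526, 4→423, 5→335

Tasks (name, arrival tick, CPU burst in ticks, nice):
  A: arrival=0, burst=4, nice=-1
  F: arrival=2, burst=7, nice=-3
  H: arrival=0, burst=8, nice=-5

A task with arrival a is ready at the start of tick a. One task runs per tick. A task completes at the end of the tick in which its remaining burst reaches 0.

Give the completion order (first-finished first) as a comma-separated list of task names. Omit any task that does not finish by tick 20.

completion order = H, A, F

t=0: vr[A=0 H=0] → run A
t=1: vr[A=1024/1277 H=0] → run H
t=2: vr[A=1024/1277 F=1024/3121 H=1024/3121] → run F
t=3: vr[A=1024/1277 F=5234688/6213911 H=1024/3121] → run H
t=4: vr[A=1024/1277 F=5234688/6213911 H=2048/3121] → run H
t=5: vr[A=1024/1277 F=5234688/6213911 H=3072/3121] → run A
t=6: vr[A=2048/1277 F=5234688/6213911 H=3072/3121] → run F
t=7: vr[A=2048/1277 F=8430592/6213911 H=3072/3121] → run H
t=8: vr[A=2048/1277 F=8430592/6213911 H=4096/3121] → run H
t=9: vr[A=2048/1277 F=8430592/6213911 H=5120/3121] → run F
t=10: vr[A=2048/1277 F=11626496/6213911 H=5120/3121] → run A
t=11: vr[A=3072/1277 F=11626496/6213911 H=5120/3121] → run H
t=12: vr[A=3072/1277 F=11626496/6213911 H=6144/3121] → run F
t=13: vr[A=3072/1277 F=14822400/6213911 H=6144/3121] → run H
t=14: vr[A=3072/1277 F=14822400/6213911 H=7168/3121] → run H
t=15: vr[A=3072/1277 F=14822400/6213911] → run F
t=16: vr[A=3072/1277 F=18018304/6213911] → run A
t=17: vr[F=18018304/6213911] → run F
t=18: vr[F=21214208/6213911] → run F
t=19: (idle)
t=20: (idle)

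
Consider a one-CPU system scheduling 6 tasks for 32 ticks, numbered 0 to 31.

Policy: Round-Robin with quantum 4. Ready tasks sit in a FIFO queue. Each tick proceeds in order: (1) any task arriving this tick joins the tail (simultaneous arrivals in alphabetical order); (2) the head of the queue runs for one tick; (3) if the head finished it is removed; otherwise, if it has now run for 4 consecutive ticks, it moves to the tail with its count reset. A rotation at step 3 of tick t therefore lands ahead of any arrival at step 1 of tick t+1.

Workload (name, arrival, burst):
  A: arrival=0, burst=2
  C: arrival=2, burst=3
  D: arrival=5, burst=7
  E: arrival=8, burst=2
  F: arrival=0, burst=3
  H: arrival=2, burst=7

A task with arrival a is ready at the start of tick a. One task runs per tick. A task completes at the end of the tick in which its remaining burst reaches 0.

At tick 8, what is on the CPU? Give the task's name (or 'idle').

t=0: queue=[A,F] q_used=0 → run A
t=1: queue=[A,F] q_used=1 → run A
t=2: queue=[F,C,H] q_used=0 → run F
t=3: queue=[F,C,H] q_used=1 → run F
t=4: queue=[F,C,H] q_used=2 → run F
t=5: queue=[C,H,D] q_used=0 → run C
t=6: queue=[C,H,D] q_used=1 → run C
t=7: queue=[C,H,D] q_used=2 → run C
t=8: queue=[H,D,E] q_used=0 → run H
t=9: queue=[H,D,E] q_used=1 → run H
t=10: queue=[H,D,E] q_used=2 → run H
t=11: queue=[H,D,E] q_used=3 → run H
t=12: queue=[D,E,H] q_used=0 → run D
t=13: queue=[D,E,H] q_used=1 → run D
t=14: queue=[D,E,H] q_used=2 → run D
t=15: queue=[D,E,H] q_used=3 → run D
t=16: queue=[E,H,D] q_used=0 → run E
t=17: queue=[E,H,D] q_used=1 → run E
t=18: queue=[H,D] q_used=0 → run H
t=19: queue=[H,D] q_used=1 → run H
t=20: queue=[H,D] q_used=2 → run H
t=21: queue=[D] q_used=0 → run D
t=22: queue=[D] q_used=1 → run D
t=23: queue=[D] q_used=2 → run D
t=24: (idle)
t=25: (idle)
t=26: (idle)
t=27: (idle)
t=28: (idle)
t=29: (idle)
t=30: (idle)
t=31: (idle)

running at tick 8 = H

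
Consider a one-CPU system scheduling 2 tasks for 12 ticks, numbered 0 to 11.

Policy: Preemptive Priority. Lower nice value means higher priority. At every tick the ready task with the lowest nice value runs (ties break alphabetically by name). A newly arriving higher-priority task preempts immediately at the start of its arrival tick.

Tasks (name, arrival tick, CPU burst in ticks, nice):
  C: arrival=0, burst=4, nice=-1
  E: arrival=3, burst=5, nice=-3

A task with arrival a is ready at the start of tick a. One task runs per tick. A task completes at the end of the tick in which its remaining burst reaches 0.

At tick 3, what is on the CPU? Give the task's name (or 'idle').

running at tick 3 = E

t=0: ready={C} → run C
t=1: ready={C} → run C
t=2: ready={C} → run C
t=3: ready={C,E} → run E
t=4: ready={C,E} → run E
t=5: ready={C,E} → run E
t=6: ready={C,E} → run E
t=7: ready={C,E} → run E
t=8: ready={C} → run C
t=9: (idle)
t=10: (idle)
t=11: (idle)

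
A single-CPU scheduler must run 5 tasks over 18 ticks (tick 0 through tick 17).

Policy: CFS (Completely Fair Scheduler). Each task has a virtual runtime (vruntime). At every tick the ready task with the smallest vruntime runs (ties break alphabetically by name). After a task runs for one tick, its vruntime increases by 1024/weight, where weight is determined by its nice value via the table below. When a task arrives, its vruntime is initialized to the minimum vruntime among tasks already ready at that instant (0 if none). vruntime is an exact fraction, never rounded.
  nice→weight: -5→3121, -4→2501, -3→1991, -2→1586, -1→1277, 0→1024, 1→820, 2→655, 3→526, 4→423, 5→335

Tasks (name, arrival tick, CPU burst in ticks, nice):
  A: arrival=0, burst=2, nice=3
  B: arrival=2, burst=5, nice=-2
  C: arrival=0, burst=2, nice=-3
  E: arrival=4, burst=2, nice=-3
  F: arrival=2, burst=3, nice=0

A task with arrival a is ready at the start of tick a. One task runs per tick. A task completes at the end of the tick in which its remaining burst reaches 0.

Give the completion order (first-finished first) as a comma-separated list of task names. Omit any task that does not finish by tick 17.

t=0: vr[A=0 C=0] → run A
t=1: vr[A=512/263 C=0] → run C
t=2: vr[A=512/263 B=1024/1991 C=1024/1991 F=1024/1991] → run B
t=3: vr[A=512/263 B=1831424/1578863 C=1024/1991 F=1024/1991] → run C
t=4: vr[A=512/263 B=1831424/1578863 E=1024/1991 F=1024/1991] → run E
t=5: vr[A=512/263 B=1831424/1578863 E=2048/1991 F=1024/1991] → run F
t=6: vr[A=512/263 B=1831424/1578863 E=2048/1991 F=3015/1991] → run E
t=7: vr[A=512/263 B=1831424/1578863 F=3015/1991] → run B
t=8: vr[A=512/263 B=2850816/1578863 F=3015/1991] → run F
t=9: vr[A=512/263 B=2850816/1578863 F=5006/1991] → run B
t=10: vr[A=512/263 B=3870208/1578863 F=5006/1991] → run A
t=11: vr[B=3870208/1578863 F=5006/1991] → run B
t=12: vr[B=4889600/1578863 F=5006/1991] → run F
t=13: vr[B=4889600/1578863] → run B
t=14: (idle)
t=15: (idle)
t=16: (idle)
t=17: (idle)

completion order = C, E, A, F, B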